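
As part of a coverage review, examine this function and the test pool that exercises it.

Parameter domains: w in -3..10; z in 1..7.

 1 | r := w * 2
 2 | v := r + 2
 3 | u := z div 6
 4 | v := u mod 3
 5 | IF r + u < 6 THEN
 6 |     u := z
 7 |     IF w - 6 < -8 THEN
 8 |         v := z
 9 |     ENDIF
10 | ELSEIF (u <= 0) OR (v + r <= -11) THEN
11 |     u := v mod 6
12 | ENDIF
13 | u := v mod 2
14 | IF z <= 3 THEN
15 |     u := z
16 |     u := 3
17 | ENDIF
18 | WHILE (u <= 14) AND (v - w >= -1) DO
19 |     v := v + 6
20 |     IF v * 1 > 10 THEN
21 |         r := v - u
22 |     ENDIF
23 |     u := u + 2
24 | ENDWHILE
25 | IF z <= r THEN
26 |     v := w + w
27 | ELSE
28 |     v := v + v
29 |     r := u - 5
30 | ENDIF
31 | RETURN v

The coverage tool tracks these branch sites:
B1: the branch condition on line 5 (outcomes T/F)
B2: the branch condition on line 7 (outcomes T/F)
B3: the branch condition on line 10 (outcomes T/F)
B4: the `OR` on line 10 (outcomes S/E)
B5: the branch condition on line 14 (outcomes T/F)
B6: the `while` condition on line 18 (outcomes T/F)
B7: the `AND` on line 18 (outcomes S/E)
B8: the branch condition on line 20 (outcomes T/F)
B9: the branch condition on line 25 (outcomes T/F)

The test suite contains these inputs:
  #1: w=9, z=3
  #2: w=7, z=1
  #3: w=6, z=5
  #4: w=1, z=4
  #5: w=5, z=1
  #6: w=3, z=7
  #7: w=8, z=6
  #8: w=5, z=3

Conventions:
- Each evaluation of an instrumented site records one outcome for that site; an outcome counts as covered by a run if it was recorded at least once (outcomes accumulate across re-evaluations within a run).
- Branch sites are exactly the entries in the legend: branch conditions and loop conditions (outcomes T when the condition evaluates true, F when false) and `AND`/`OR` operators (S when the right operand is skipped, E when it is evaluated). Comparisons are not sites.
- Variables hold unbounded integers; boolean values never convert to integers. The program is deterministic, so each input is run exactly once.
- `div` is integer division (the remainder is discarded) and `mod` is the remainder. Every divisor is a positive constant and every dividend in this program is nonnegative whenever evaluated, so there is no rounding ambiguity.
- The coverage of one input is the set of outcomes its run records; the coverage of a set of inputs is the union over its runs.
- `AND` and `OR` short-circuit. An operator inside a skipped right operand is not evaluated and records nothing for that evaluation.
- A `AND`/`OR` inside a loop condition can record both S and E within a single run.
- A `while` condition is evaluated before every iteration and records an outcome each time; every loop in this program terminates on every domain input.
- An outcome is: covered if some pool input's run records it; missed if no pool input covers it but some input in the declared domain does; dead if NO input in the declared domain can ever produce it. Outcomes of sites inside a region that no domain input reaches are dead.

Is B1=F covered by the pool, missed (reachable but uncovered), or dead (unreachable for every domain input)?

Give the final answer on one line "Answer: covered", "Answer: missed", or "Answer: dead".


B1=F is recorded by pool input(s) 1, 2, 3, 5, 6, 7, 8 -> covered
Answer: covered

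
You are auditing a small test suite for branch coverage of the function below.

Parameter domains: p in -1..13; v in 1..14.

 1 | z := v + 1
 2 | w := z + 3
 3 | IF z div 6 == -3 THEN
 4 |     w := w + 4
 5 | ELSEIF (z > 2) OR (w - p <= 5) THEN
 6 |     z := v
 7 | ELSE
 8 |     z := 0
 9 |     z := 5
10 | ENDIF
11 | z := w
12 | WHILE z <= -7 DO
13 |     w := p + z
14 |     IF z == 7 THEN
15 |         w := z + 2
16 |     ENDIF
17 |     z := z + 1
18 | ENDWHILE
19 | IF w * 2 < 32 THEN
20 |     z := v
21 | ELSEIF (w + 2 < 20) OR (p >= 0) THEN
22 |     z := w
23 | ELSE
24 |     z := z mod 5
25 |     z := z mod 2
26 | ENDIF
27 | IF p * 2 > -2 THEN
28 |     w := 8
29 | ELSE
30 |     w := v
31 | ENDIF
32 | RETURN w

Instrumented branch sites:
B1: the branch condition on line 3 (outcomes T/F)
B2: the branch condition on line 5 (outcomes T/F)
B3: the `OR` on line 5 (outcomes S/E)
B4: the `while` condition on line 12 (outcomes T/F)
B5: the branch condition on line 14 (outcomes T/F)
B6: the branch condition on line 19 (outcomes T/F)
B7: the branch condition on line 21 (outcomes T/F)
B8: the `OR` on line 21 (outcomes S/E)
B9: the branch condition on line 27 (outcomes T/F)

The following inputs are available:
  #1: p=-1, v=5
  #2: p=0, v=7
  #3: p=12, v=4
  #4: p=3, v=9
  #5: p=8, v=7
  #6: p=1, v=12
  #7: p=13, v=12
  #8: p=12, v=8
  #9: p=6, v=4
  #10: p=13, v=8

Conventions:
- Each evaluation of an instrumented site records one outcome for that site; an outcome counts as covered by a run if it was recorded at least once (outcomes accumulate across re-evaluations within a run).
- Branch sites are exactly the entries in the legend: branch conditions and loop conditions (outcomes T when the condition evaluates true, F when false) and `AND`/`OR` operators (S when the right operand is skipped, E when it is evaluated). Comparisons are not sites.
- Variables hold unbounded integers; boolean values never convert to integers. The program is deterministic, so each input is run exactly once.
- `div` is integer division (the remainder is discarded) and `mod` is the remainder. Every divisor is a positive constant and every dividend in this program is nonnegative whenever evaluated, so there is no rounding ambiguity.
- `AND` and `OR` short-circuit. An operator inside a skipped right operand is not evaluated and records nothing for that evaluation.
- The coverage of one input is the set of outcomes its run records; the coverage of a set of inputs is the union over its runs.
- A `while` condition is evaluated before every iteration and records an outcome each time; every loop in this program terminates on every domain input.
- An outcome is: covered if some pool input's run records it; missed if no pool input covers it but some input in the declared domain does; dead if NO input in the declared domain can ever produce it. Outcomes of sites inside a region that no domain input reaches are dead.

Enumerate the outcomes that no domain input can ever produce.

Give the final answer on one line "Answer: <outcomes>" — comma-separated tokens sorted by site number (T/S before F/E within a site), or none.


sweeping the full domain (210 inputs) for each outcome:
  B1=T: unreachable across the whole domain -> dead
  B4=T: unreachable across the whole domain -> dead
  B5=T: unreachable across the whole domain -> dead
  B5=F: unreachable across the whole domain -> dead
  reachable outcomes have witnesses, e.g. B1=F (e.g. p=-1, v=1), B2=T (e.g. p=-1, v=2), B2=F (e.g. p=-1, v=1), B3=S (e.g. p=-1, v=2)
Answer: B1=T, B4=T, B5=T, B5=F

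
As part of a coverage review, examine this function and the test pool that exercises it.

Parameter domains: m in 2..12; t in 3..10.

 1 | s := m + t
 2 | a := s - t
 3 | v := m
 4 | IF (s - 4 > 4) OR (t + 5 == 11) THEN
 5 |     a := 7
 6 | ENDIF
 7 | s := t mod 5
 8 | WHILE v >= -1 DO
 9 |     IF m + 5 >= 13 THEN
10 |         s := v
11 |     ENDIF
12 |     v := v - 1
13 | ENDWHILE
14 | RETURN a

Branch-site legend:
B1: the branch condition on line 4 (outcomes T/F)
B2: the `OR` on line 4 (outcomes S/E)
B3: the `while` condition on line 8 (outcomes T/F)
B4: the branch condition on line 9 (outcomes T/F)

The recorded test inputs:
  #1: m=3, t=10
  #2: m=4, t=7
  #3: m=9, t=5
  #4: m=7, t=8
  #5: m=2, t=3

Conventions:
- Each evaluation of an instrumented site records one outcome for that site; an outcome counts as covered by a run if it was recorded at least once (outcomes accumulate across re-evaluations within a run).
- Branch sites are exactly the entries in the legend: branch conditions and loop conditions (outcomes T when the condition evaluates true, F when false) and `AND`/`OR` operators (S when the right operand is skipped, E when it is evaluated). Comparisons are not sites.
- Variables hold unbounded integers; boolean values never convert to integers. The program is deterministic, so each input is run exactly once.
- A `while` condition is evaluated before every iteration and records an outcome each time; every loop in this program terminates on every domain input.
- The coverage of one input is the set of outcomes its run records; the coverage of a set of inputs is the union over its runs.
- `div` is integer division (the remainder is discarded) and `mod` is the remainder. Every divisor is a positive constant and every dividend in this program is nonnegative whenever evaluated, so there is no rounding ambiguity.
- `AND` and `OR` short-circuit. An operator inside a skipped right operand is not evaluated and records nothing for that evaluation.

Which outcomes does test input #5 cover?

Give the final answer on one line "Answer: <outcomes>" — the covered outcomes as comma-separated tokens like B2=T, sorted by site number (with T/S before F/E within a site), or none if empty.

Event log for input #5 (m=2, t=3):
  B2->E, B1->F, B3->T, B4->F, B3->T, B4->F, B3->T, B4->F, B3->T, B4->F
  B3->F
distinct outcomes covered: B1=F, B2=E, B3=T, B3=F, B4=F

Answer: B1=F, B2=E, B3=T, B3=F, B4=F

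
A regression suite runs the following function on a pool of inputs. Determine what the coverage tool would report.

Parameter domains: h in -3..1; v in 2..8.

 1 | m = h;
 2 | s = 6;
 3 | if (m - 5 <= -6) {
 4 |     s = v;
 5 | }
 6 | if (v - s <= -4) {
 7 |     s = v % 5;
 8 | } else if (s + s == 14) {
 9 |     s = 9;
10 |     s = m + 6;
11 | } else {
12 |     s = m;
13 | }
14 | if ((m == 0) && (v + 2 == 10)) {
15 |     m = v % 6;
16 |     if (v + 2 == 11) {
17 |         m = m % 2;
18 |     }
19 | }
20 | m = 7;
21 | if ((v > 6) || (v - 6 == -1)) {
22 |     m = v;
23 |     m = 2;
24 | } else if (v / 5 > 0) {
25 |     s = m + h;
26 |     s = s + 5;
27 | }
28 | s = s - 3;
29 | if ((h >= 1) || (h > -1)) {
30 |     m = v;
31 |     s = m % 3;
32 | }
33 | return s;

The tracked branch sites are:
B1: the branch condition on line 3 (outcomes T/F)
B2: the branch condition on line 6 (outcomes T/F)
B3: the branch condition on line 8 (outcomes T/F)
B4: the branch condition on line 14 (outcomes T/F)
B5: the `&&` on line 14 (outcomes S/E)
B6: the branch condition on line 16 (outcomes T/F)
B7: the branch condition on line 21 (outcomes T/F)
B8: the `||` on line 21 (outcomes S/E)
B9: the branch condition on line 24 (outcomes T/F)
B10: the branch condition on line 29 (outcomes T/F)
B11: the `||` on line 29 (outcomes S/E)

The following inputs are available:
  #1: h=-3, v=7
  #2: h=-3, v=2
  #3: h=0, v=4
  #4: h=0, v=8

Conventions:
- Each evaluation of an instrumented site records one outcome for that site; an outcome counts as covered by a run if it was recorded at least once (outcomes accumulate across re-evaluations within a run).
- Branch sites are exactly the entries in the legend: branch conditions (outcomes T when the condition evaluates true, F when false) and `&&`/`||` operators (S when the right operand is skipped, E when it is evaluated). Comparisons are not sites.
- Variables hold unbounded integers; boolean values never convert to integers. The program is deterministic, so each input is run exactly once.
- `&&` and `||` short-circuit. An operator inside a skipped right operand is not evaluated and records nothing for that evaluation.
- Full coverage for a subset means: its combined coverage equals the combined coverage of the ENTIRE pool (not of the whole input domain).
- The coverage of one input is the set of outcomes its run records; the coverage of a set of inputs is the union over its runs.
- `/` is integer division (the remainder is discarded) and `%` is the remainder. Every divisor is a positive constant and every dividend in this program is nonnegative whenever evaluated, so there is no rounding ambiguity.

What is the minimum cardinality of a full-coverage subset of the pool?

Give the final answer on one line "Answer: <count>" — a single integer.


#1 (h=-3, v=7) -> B1->T, B2->F, B3->T, B5->S, B4->F, B8->S, B7->T, B11->E, B10->F; covered: B1=T, B2=F, B3=T, B4=F, B5=S, B7=T, B8=S, B10=F, B11=E
#2 (h=-3, v=2) -> B1->T, B2->F, B3->F, B5->S, B4->F, B8->E, B7->F, B9->F, B11->E, B10->F; covered: B1=T, B2=F, B3=F, B4=F, B5=S, B7=F, B8=E, B9=F, B10=F, B11=E
#3 (h=0, v=4) -> B1->F, B2->F, B3->F, B5->E, B4->F, B8->E, B7->F, B9->F, B11->E, B10->T; covered: B1=F, B2=F, B3=F, B4=F, B5=E, B7=F, B8=E, B9=F, B10=T, B11=E
#4 (h=0, v=8) -> B1->F, B2->F, B3->F, B5->E, B4->T, B6->F, B8->S, B7->T, B11->E, B10->T; covered: B1=F, B2=F, B3=F, B4=T, B5=E, B6=F, B7=T, B8=S, B10=T, B11=E
together the pool reaches 18 outcomes: B1=T, B1=F, B2=F, B3=T, B3=F, B4=T, B4=F, B5=S, B5=E, B6=F, B7=T, B7=F, B8=S, B8=E, B9=F, B10=T, B10=F, B11=E
checked all size-1 subsets: none covers 18 outcomes (max 10/18)
checked all size-2 subsets: none covers 18 outcomes (max 17/18)
size 3: inputs {1, 2, 4} cover all 18 outcomes, and no lexicographically smaller subset of this size does
Answer: 3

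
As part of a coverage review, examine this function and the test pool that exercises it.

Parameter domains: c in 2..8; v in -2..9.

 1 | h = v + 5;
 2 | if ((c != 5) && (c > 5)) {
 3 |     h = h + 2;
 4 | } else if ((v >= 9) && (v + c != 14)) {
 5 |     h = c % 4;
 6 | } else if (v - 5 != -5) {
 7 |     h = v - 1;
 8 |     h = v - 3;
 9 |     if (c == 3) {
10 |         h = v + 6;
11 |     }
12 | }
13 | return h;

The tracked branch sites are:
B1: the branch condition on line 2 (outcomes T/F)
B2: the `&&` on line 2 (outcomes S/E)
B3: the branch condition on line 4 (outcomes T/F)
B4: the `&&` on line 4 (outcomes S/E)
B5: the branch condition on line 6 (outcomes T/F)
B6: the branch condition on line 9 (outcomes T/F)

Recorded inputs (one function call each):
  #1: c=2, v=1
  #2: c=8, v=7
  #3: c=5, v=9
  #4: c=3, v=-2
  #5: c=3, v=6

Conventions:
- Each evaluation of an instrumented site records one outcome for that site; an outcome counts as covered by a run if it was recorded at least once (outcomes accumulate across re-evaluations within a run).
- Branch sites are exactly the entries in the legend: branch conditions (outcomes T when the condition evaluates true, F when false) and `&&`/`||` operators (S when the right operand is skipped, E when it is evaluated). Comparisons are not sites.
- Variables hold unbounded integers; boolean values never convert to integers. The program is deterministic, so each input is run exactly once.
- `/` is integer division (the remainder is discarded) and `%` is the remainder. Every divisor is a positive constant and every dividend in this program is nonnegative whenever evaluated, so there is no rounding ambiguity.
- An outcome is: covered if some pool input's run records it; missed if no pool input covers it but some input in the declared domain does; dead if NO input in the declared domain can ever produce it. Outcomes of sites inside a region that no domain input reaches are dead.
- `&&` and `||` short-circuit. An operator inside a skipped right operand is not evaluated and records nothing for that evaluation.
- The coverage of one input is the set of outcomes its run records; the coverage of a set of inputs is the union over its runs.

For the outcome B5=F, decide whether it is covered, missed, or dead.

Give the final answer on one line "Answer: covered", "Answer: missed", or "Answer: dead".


no pool input records B5=F
but domain input (c=2, v=0) does record it -> reachable, so missed
Answer: missed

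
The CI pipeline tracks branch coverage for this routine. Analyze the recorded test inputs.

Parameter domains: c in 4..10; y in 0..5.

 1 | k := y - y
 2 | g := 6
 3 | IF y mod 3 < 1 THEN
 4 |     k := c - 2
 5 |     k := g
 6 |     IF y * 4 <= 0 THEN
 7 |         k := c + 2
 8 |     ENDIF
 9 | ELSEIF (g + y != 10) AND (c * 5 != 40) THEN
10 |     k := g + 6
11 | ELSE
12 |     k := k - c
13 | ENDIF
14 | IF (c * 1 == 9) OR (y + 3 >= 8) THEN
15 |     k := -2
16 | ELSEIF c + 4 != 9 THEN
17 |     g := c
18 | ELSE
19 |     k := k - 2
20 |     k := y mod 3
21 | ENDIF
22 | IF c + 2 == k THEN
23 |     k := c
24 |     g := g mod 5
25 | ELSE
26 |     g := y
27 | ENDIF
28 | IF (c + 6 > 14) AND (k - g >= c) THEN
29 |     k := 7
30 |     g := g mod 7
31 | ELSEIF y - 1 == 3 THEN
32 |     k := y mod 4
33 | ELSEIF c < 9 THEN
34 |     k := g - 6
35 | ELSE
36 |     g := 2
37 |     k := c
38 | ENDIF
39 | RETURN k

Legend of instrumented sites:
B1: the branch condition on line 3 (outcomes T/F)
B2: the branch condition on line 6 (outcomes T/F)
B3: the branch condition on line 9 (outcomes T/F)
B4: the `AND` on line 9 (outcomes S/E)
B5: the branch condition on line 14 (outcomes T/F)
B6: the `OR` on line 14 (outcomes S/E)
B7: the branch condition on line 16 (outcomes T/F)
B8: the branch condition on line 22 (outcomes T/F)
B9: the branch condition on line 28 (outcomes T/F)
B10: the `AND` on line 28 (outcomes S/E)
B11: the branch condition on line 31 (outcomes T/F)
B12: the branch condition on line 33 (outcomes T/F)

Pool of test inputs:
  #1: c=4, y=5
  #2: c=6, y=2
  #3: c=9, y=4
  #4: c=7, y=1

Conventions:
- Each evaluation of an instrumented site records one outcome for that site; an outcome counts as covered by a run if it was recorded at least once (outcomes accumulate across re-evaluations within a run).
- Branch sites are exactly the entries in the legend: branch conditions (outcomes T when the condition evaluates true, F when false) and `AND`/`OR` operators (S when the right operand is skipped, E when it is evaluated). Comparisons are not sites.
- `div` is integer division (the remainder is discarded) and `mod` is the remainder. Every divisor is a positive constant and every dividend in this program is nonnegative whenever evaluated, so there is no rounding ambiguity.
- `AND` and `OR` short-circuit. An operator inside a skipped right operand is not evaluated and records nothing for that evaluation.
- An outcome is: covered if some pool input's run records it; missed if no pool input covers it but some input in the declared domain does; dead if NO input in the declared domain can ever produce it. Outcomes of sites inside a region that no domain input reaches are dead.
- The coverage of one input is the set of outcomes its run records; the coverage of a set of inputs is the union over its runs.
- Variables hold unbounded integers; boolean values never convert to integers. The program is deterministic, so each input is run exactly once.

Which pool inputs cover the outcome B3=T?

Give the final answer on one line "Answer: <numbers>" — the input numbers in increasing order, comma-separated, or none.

input #1 (c=4, y=5): hits B3=T
input #2 (c=6, y=2): hits B3=T
input #3 (c=9, y=4): never hits B3=T
input #4 (c=7, y=1): hits B3=T

Answer: 1, 2, 4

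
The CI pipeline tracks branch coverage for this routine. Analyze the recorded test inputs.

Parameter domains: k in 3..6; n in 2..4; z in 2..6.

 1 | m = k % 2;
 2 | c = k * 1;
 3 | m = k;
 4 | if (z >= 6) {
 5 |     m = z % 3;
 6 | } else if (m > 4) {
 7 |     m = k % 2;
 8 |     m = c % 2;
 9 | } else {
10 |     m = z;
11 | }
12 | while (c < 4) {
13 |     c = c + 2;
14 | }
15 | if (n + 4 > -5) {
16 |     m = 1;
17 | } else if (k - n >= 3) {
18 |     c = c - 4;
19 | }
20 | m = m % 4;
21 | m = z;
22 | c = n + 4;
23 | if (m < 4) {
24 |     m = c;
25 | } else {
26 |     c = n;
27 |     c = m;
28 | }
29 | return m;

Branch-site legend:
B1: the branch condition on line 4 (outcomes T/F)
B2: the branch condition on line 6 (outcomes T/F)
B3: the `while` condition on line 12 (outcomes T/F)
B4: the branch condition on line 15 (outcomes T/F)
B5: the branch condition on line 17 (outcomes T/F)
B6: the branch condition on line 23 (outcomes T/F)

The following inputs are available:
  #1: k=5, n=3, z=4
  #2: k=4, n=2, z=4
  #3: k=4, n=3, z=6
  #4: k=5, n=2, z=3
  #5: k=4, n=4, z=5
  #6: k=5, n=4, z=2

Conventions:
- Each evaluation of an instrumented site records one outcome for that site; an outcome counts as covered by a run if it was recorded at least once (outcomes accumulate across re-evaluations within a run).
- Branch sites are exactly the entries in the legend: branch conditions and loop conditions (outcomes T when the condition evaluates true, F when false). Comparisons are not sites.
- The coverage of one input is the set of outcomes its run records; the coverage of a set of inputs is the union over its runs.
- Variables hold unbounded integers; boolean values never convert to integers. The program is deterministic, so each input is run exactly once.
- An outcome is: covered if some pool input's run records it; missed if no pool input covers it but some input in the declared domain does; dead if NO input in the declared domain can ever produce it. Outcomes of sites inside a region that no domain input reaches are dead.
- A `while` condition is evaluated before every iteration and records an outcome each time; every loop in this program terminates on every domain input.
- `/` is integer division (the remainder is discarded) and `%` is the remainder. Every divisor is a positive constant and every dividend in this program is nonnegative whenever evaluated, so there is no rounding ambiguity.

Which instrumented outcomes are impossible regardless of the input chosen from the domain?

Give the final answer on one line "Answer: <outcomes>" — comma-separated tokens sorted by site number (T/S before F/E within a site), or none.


checking every outcome against all 60 domain inputs:
  B4=F: unreachable across the whole domain -> dead
  B5=T: unreachable across the whole domain -> dead
  B5=F: unreachable across the whole domain -> dead
  reachable outcomes have witnesses, e.g. B1=T (e.g. k=3, n=2, z=6), B1=F (e.g. k=3, n=2, z=2), B2=T (e.g. k=5, n=2, z=2), B2=F (e.g. k=3, n=2, z=2)
Answer: B4=F, B5=T, B5=F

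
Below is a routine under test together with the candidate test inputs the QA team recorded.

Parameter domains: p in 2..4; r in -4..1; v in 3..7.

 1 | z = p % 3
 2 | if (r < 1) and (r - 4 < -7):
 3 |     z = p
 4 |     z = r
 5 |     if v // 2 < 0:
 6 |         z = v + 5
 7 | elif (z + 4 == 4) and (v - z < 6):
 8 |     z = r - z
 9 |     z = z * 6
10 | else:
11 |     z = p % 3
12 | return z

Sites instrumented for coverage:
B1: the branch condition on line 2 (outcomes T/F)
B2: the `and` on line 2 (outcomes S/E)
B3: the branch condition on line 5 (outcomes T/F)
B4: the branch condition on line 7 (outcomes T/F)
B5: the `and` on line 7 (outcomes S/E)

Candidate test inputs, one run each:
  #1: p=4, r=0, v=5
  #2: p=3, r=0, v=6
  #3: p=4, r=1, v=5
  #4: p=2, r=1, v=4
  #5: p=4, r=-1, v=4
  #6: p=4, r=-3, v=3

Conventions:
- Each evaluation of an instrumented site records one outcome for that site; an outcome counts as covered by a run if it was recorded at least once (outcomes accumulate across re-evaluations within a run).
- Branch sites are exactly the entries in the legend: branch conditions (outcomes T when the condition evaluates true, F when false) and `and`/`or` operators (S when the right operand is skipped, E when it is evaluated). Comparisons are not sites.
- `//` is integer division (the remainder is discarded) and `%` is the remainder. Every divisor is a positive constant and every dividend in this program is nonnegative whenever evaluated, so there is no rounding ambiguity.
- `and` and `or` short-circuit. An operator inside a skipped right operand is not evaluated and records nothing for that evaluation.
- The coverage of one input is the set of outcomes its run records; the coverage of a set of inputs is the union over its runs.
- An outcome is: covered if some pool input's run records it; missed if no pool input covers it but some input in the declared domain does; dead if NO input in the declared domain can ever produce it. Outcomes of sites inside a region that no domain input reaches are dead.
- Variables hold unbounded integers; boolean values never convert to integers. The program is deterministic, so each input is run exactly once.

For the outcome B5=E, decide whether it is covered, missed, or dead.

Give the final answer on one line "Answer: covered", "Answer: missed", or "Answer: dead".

B5=E is recorded by pool input(s) 2 -> covered

Answer: covered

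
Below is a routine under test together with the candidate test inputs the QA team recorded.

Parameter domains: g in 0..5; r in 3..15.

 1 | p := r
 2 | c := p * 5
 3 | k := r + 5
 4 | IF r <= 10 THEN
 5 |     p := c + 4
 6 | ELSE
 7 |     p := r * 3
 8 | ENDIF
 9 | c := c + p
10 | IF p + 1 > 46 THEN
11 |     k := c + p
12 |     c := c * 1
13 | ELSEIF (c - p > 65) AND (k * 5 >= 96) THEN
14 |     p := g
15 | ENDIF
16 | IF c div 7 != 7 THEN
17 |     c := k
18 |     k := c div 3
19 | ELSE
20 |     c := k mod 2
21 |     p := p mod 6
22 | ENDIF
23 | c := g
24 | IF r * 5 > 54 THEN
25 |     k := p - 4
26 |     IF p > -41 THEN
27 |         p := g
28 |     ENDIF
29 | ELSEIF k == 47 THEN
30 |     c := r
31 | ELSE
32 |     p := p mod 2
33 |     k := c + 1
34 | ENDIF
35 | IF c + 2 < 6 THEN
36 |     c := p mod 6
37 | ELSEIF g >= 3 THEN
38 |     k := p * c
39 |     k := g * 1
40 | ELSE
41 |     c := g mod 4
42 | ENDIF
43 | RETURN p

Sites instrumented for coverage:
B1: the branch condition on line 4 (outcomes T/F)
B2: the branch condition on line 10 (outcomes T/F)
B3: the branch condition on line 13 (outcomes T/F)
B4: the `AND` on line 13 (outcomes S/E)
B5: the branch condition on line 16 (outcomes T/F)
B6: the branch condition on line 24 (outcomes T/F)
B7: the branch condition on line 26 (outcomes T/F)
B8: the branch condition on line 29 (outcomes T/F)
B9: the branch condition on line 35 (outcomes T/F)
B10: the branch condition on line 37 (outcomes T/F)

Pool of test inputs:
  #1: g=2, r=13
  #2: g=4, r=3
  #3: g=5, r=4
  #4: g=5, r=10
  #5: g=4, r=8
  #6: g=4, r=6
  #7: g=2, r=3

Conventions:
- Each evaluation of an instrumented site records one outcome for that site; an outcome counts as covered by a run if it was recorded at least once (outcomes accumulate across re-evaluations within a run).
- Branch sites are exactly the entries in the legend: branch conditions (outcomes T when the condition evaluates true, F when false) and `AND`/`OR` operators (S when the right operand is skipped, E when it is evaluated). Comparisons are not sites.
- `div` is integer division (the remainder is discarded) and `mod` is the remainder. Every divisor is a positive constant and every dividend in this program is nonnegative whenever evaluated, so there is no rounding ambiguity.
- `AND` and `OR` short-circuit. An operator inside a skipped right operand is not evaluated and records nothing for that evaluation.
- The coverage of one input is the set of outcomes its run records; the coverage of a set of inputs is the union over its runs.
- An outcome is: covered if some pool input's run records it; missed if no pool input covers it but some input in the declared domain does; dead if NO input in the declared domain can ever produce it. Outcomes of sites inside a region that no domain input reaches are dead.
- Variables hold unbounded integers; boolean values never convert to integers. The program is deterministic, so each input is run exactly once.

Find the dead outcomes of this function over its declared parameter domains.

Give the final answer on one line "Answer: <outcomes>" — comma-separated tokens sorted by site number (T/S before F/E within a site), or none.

exhaustive pass over the 78-input domain:
  B7=F: unreachable across the whole domain -> dead
  reachable outcomes have witnesses, e.g. B1=T (e.g. g=0, r=3), B1=F (e.g. g=0, r=11), B2=T (e.g. g=0, r=9), B2=F (e.g. g=0, r=3)

Answer: B7=F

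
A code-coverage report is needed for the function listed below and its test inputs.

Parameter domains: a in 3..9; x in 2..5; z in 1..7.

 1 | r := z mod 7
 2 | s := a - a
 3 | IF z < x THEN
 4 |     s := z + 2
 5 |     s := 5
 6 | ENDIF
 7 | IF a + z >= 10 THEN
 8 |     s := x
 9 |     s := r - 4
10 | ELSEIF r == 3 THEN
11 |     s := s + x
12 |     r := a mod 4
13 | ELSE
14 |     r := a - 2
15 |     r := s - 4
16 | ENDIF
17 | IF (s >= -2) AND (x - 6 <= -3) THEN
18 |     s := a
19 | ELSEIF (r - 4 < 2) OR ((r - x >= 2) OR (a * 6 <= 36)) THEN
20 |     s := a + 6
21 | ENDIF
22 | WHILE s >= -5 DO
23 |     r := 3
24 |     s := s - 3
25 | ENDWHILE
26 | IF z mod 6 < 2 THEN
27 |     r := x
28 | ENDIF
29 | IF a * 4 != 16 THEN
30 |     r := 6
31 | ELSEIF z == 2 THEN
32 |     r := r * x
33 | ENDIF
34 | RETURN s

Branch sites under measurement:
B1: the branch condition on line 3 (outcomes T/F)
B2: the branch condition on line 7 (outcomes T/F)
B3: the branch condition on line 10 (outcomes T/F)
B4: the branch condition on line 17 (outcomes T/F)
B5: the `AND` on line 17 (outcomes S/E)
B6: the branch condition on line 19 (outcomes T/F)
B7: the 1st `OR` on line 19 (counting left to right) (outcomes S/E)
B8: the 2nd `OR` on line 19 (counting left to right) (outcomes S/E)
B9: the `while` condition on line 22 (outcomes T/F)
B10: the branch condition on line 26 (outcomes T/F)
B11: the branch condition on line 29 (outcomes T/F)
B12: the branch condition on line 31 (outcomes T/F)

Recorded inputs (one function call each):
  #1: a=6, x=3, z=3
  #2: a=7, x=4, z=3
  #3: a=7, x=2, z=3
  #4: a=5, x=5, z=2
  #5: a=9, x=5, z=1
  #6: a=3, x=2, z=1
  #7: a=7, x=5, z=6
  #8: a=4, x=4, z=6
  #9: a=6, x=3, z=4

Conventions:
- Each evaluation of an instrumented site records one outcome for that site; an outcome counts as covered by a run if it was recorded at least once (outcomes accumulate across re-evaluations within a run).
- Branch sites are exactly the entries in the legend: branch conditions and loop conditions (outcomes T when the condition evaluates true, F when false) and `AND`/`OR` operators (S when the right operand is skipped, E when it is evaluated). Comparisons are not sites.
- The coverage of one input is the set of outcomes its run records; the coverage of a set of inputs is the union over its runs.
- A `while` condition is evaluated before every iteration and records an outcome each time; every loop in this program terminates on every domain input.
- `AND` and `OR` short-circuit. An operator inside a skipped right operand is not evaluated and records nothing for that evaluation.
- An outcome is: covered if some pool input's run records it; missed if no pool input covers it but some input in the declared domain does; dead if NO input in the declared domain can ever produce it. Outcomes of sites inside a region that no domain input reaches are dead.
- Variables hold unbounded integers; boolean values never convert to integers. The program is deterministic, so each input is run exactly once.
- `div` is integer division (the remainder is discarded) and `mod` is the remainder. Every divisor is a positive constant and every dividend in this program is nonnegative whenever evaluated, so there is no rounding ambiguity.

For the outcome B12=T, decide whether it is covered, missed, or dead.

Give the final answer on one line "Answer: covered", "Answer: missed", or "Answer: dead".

no pool input records B12=T
but domain input (a=4, x=2, z=2) does record it -> reachable, so missed

Answer: missed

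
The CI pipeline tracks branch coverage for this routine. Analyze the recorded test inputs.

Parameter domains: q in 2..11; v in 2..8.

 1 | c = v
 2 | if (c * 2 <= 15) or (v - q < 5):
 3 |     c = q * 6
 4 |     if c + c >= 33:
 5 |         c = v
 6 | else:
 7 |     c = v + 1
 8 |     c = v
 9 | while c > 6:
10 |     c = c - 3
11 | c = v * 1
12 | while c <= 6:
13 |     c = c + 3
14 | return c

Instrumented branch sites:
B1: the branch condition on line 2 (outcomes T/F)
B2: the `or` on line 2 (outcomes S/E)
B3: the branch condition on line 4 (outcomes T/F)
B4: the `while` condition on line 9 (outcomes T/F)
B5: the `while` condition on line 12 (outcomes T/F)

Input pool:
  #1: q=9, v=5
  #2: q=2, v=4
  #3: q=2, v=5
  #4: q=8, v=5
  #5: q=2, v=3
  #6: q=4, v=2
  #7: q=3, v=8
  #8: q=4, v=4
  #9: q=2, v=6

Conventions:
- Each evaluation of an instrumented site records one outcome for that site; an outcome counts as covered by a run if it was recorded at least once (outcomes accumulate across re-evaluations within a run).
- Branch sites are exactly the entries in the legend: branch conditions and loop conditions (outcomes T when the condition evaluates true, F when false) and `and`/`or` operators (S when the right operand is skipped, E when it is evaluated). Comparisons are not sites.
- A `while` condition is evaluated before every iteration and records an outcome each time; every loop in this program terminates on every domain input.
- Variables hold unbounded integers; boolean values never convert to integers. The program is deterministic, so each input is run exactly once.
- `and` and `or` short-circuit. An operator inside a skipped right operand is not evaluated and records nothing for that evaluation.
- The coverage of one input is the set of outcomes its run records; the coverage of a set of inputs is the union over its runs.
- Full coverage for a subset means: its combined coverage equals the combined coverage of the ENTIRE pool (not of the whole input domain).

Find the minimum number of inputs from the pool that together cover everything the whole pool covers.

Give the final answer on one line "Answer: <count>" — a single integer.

#1 (q=9, v=5) -> B2->S, B1->T, B3->T, B4->F, B5->T, B5->F; covered: B1=T, B2=S, B3=T, B4=F, B5=T, B5=F
#2 (q=2, v=4) -> B2->S, B1->T, B3->F, B4->T, B4->T, B4->F, B5->T, B5->F; covered: B1=T, B2=S, B3=F, B4=T, B4=F, B5=T, B5=F
#3 (q=2, v=5) -> B2->S, B1->T, B3->F, B4->T, B4->T, B4->F, B5->T, B5->F; covered: B1=T, B2=S, B3=F, B4=T, B4=F, B5=T, B5=F
#4 (q=8, v=5) -> B2->S, B1->T, B3->T, B4->F, B5->T, B5->F; covered: B1=T, B2=S, B3=T, B4=F, B5=T, B5=F
#5 (q=2, v=3) -> B2->S, B1->T, B3->F, B4->T, B4->T, B4->F, B5->T, B5->T, B5->F; covered: B1=T, B2=S, B3=F, B4=T, B4=F, B5=T, B5=F
#6 (q=4, v=2) -> B2->S, B1->T, B3->T, B4->F, B5->T, B5->T, B5->F; covered: B1=T, B2=S, B3=T, B4=F, B5=T, B5=F
#7 (q=3, v=8) -> B2->E, B1->F, B4->T, B4->F, B5->F; covered: B1=F, B2=E, B4=T, B4=F, B5=F
#8 (q=4, v=4) -> B2->S, B1->T, B3->T, B4->F, B5->T, B5->F; covered: B1=T, B2=S, B3=T, B4=F, B5=T, B5=F
#9 (q=2, v=6) -> B2->S, B1->T, B3->F, B4->T, B4->T, B4->F, B5->T, B5->F; covered: B1=T, B2=S, B3=F, B4=T, B4=F, B5=T, B5=F
pool-wide coverage (10 outcomes): B1=T, B1=F, B2=S, B2=E, B3=T, B3=F, B4=T, B4=F, B5=T, B5=F
checked all size-1 subsets: none covers 10 outcomes (max 7/10)
checked all size-2 subsets: none covers 10 outcomes (max 9/10)
at size 3, {1, 2, 7} reaches all 10 outcomes; every lexicographically earlier size-3 subset fails

Answer: 3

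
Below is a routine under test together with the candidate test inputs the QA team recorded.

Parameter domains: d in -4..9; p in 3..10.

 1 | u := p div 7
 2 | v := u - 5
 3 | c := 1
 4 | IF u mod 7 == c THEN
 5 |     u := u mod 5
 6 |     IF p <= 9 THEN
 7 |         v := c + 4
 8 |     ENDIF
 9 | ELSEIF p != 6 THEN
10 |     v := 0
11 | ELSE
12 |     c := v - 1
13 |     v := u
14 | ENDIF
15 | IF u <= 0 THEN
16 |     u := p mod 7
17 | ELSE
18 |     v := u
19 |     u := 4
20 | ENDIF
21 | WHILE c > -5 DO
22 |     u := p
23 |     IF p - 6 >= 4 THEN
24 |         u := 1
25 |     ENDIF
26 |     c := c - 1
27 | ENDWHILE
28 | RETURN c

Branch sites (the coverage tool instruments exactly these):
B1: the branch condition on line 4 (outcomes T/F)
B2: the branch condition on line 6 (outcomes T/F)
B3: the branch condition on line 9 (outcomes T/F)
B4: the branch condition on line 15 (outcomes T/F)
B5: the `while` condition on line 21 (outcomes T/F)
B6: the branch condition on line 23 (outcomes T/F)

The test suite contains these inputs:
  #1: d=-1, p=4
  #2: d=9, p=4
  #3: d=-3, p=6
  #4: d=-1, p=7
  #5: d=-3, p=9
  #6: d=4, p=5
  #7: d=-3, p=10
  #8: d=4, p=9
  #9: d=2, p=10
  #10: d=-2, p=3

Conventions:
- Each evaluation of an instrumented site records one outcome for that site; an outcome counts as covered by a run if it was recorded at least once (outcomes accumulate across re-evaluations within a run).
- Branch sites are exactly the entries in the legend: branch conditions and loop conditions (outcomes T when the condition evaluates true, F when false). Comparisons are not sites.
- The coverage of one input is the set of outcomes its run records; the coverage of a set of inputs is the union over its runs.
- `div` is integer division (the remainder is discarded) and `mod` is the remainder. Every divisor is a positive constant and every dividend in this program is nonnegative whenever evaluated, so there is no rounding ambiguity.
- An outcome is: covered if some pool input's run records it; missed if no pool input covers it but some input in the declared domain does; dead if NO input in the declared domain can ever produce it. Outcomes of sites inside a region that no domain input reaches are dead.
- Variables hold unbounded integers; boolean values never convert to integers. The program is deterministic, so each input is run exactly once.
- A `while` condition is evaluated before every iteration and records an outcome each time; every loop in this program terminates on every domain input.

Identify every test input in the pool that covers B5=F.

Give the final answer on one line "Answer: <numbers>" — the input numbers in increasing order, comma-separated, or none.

input #1 (d=-1, p=4): hits B5=F
input #2 (d=9, p=4): hits B5=F
input #3 (d=-3, p=6): hits B5=F
input #4 (d=-1, p=7): hits B5=F
input #5 (d=-3, p=9): hits B5=F
input #6 (d=4, p=5): hits B5=F
input #7 (d=-3, p=10): hits B5=F
input #8 (d=4, p=9): hits B5=F
input #9 (d=2, p=10): hits B5=F
input #10 (d=-2, p=3): hits B5=F

Answer: 1, 2, 3, 4, 5, 6, 7, 8, 9, 10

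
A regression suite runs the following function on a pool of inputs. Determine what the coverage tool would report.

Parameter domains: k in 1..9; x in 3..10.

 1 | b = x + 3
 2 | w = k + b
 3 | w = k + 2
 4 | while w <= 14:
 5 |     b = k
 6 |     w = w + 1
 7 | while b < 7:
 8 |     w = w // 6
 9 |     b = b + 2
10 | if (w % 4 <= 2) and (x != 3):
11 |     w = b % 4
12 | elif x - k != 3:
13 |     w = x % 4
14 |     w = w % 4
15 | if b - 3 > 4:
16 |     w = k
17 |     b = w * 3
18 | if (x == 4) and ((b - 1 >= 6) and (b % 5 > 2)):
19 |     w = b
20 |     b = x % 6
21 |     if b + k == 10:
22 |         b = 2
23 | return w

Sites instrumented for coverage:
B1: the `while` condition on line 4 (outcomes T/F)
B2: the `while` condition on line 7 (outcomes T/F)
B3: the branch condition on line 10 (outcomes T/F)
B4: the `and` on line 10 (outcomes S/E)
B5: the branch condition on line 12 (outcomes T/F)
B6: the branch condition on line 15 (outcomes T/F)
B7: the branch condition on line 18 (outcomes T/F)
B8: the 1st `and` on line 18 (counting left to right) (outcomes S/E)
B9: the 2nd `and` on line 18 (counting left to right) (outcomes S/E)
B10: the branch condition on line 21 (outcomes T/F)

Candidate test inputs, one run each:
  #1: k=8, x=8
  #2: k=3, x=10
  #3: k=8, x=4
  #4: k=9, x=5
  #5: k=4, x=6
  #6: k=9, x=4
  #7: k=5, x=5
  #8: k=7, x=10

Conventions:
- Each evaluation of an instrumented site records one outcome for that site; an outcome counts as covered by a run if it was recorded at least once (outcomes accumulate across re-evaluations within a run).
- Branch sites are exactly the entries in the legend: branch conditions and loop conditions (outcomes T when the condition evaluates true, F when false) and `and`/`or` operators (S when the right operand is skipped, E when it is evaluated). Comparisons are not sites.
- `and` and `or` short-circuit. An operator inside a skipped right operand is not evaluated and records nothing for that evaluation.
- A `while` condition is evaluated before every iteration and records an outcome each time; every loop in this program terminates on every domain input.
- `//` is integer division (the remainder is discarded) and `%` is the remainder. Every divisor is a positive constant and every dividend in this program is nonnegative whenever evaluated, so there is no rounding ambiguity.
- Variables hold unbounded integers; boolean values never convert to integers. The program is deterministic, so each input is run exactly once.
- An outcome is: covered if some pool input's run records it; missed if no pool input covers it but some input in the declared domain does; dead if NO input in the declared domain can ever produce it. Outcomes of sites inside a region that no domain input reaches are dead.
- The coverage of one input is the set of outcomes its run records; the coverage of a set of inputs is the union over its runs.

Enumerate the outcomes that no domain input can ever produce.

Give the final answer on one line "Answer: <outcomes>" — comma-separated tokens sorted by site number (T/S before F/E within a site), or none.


checking every outcome against all 72 domain inputs:
  reachable outcomes have witnesses, e.g. B1=T (e.g. k=1, x=3), B1=F (e.g. k=1, x=3), B2=T (e.g. k=1, x=3), B2=F (e.g. k=1, x=3)
Answer: none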